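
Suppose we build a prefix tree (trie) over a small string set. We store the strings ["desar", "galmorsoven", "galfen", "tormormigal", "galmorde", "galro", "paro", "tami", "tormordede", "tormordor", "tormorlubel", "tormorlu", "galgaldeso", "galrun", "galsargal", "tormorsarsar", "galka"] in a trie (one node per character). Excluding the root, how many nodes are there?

For each word, the new-node count is its length minus the longest prefix already in the trie:
  "desar" → 5 new (d, e, s, a, r)
  "galmorsoven" → 11 new (g, a, l, m, o, r, s, o, v, e, n)
  "galfen" → prefix "gal" already present; 3 new (f, e, n)
  "tormormigal" → 11 new (t, o, r, m, o, r, m, i, g, a, l)
  "galmorde" → prefix "galmor" already present; 2 new (d, e)
  "galro" → prefix "gal" already present; 2 new (r, o)
  "paro" → 4 new (p, a, r, o)
  "tami" → prefix "t" already present; 3 new (a, m, i)
  "tormordede" → prefix "tormor" already present; 4 new (d, e, d, e)
  "tormordor" → prefix "tormord" already present; 2 new (o, r)
  "tormorlubel" → prefix "tormor" already present; 5 new (l, u, b, e, l)
  "tormorlu" → prefix "tormorlu" already present; 0 new (none)
  "galgaldeso" → prefix "gal" already present; 7 new (g, a, l, d, e, s, o)
  "galrun" → prefix "galr" already present; 2 new (u, n)
  "galsargal" → prefix "gal" already present; 6 new (s, a, r, g, a, l)
  "tormorsarsar" → prefix "tormor" already present; 6 new (s, a, r, s, a, r)
  "galka" → prefix "gal" already present; 2 new (k, a)
Total nodes = 5 + 11 + 3 + 11 + 2 + 2 + 4 + 3 + 4 + 2 + 5 + 0 + 7 + 2 + 6 + 6 + 2 = 75

75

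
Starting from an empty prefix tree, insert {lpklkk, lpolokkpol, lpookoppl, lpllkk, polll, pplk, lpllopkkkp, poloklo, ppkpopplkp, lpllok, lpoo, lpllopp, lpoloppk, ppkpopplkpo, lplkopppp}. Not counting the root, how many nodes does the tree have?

Insert word by word; a character creates a node only if that edge doesn't already exist:
  "lpklkk" → 6 new (l, p, k, l, k, k)
  "lpolokkpol" → prefix "lp" already present; 8 new (o, l, o, k, k, p, o, l)
  "lpookoppl" → prefix "lpo" already present; 6 new (o, k, o, p, p, l)
  "lpllkk" → prefix "lp" already present; 4 new (l, l, k, k)
  "polll" → 5 new (p, o, l, l, l)
  "pplk" → prefix "p" already present; 3 new (p, l, k)
  "lpllopkkkp" → prefix "lpll" already present; 6 new (o, p, k, k, k, p)
  "poloklo" → prefix "pol" already present; 4 new (o, k, l, o)
  "ppkpopplkp" → prefix "pp" already present; 8 new (k, p, o, p, p, l, k, p)
  "lpllok" → prefix "lpllo" already present; 1 new (k)
  "lpoo" → prefix "lpoo" already present; 0 new (none)
  "lpllopp" → prefix "lpllop" already present; 1 new (p)
  "lpoloppk" → prefix "lpolo" already present; 3 new (p, p, k)
  "ppkpopplkpo" → prefix "ppkpopplkp" already present; 1 new (o)
  "lplkopppp" → prefix "lpl" already present; 6 new (k, o, p, p, p, p)
Total nodes = 6 + 8 + 6 + 4 + 5 + 3 + 6 + 4 + 8 + 1 + 0 + 1 + 3 + 1 + 6 = 62

62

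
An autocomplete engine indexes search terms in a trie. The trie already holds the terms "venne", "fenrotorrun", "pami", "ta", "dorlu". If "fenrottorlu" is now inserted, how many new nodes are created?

5

The longest prefix of "fenrottorlu" already in the trie is "fenrot" (length 6).
New nodes needed: |"fenrottorlu"| − 6 = 11 − 6 = 5.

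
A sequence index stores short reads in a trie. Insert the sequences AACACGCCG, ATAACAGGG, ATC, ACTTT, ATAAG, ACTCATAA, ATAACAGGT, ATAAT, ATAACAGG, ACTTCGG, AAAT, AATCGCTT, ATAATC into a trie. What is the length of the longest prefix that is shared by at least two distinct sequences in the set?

Look for the deepest trie node that still has at least two words in its subtree.
e.g. "ATAACAGG" and "ATAACAGGG" share the prefix "ATAACAGG" of length 8; no pair shares a longer one.
Longest shared-prefix length: 8

8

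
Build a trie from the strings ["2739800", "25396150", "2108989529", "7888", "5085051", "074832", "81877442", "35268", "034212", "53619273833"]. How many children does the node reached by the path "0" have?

Follow the path "0" to its node, then look at its outgoing edges.
Characters that immediately follow "0" among the stored strings: {3, 7}.
That node has 2 child edges.

2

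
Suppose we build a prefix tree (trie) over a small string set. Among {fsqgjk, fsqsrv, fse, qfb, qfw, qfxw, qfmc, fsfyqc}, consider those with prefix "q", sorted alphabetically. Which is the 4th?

qfxw

Filter for "q…" and sort: "qfb", "qfmc", "qfw", "qfxw"
Position 4: qfxw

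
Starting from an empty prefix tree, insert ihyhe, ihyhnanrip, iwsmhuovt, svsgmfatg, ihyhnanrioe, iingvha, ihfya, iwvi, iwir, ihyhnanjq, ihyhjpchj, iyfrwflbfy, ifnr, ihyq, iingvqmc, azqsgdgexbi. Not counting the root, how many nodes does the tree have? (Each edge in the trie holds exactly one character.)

77

Trace insertions, counting only characters that open a new branch:
  "ihyhe" → 5 new (i, h, y, h, e)
  "ihyhnanrip" → prefix "ihyh" already present; 6 new (n, a, n, r, i, p)
  "iwsmhuovt" → prefix "i" already present; 8 new (w, s, m, h, u, o, v, t)
  "svsgmfatg" → 9 new (s, v, s, g, m, f, a, t, g)
  "ihyhnanrioe" → prefix "ihyhnanri" already present; 2 new (o, e)
  "iingvha" → prefix "i" already present; 6 new (i, n, g, v, h, a)
  "ihfya" → prefix "ih" already present; 3 new (f, y, a)
  "iwvi" → prefix "iw" already present; 2 new (v, i)
  "iwir" → prefix "iw" already present; 2 new (i, r)
  "ihyhnanjq" → prefix "ihyhnan" already present; 2 new (j, q)
  "ihyhjpchj" → prefix "ihyh" already present; 5 new (j, p, c, h, j)
  "iyfrwflbfy" → prefix "i" already present; 9 new (y, f, r, w, f, l, b, f, y)
  "ifnr" → prefix "i" already present; 3 new (f, n, r)
  "ihyq" → prefix "ihy" already present; 1 new (q)
  "iingvqmc" → prefix "iingv" already present; 3 new (q, m, c)
  "azqsgdgexbi" → 11 new (a, z, q, s, g, d, g, e, x, b, i)
Total nodes = 5 + 6 + 8 + 9 + 2 + 6 + 3 + 2 + 2 + 2 + 5 + 9 + 3 + 1 + 3 + 11 = 77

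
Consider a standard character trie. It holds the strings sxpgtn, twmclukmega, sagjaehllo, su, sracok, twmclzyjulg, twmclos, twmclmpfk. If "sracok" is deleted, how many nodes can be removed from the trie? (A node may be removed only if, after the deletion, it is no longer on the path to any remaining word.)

After clearing the end-marker at "sracok", prune upward until reaching a node still needed by another word.
The suffix "racok" (5 nodes) is used only by "sracok"; the node for "s" still has the child "x", so pruning stops there.
Nodes removed: 5

5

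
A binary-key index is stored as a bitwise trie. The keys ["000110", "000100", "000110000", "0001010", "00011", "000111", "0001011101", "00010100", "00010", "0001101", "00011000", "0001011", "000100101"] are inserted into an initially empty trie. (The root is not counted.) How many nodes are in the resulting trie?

Trie structure (* marks end of a word):
(root)
└─ 0
   └─ 0
      └─ 0
         └─ 1
            ├─ 0 *
            │  ├─ 0 *
            │  │  └─ 1
            │  │     └─ 0
            │  │        └─ 1 *
            │  └─ 1
            │     ├─ 0 *
            │     │  └─ 0 *
            │     └─ 1 *
            │        └─ 1
            │           └─ 0
            │              └─ 1 *
            └─ 1 *
               ├─ 0 *
               │  ├─ 0
               │  │  └─ 0 *
               │  │     └─ 0 *
               │  └─ 1 *
               └─ 1 *
Counting every labelled node above: 23.

23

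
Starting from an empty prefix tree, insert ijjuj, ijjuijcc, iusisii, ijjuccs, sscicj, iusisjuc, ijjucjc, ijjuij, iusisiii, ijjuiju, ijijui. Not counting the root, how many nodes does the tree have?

Trace insertions, counting only characters that open a new branch:
  "ijjuj" → 5 new (i, j, j, u, j)
  "ijjuijcc" → prefix "ijju" already present; 4 new (i, j, c, c)
  "iusisii" → prefix "i" already present; 6 new (u, s, i, s, i, i)
  "ijjuccs" → prefix "ijju" already present; 3 new (c, c, s)
  "sscicj" → 6 new (s, s, c, i, c, j)
  "iusisjuc" → prefix "iusis" already present; 3 new (j, u, c)
  "ijjucjc" → prefix "ijjuc" already present; 2 new (j, c)
  "ijjuij" → prefix "ijjuij" already present; 0 new (none)
  "iusisiii" → prefix "iusisii" already present; 1 new (i)
  "ijjuiju" → prefix "ijjuij" already present; 1 new (u)
  "ijijui" → prefix "ij" already present; 4 new (i, j, u, i)
Total nodes = 5 + 4 + 6 + 3 + 6 + 3 + 2 + 0 + 1 + 1 + 4 = 35

35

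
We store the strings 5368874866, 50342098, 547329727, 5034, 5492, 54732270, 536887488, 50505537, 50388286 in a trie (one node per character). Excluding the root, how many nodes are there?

42

Count nodes per top-level branch (shared prefixes stored once):
  '5'-branch (5034, 50342098, 50388286, 50505537, 5368874866, 536887488, 54732270, 547329727, 5492): 42 nodes
Sum: 42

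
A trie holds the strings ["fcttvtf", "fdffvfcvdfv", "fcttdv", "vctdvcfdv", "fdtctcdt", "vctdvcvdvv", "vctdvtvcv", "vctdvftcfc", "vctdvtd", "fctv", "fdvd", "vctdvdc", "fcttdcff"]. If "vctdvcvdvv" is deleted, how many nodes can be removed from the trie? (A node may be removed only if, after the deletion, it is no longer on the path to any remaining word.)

4

Walk "vctdvcvdvv" from the leaf back toward the root, removing each node that no remaining word uses.
The suffix "vdvv" (4 nodes) is used only by "vctdvcvdvv"; the node for "vctdvc" still has the child "f", so pruning stops there.
Nodes removed: 4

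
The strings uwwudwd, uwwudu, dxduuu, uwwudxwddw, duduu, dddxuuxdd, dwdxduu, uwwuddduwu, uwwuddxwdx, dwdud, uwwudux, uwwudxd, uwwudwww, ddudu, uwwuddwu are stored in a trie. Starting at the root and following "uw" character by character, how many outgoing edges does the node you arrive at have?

1

Follow the path "uw" to its node, then look at its outgoing edges.
Distinct next characters after "uw": w.
That node has 1 child edge.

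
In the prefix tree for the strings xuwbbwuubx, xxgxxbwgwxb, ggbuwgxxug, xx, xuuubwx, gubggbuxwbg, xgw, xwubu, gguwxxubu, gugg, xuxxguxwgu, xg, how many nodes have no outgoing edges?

10

Leaves are exactly the stored words that no other stored word extends.
Those words: "ggbuwgxxug", "gguwxxubu", "gubggbuxwbg", "gugg", "xgw", "xuuubwx", "xuwbbwuubx", "xuxxguxwgu", "xwubu", "xxgxxbwgwxb"
Leaf count: 10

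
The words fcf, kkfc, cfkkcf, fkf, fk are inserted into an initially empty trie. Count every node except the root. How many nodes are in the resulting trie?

15

Trace insertions, counting only characters that open a new branch:
  "fcf" → 3 new (f, c, f)
  "kkfc" → 4 new (k, k, f, c)
  "cfkkcf" → 6 new (c, f, k, k, c, f)
  "fkf" → prefix "f" already present; 2 new (k, f)
  "fk" → prefix "fk" already present; 0 new (none)
Total nodes = 3 + 4 + 6 + 2 + 0 = 15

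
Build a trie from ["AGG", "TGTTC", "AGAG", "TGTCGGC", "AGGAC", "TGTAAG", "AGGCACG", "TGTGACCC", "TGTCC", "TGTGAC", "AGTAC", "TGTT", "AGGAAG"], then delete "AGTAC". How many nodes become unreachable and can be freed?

After clearing the end-marker at "AGTAC", prune upward until reaching a node still needed by another word.
The suffix "TAC" (3 nodes) is used only by "AGTAC"; the node for "AG" still has the child "G", so pruning stops there.
Nodes removed: 3

3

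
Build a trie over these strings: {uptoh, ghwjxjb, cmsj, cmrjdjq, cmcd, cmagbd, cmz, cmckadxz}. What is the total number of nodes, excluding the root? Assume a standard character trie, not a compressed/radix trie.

33

Trie structure (* marks end of a word):
(root)
├─ c
│  └─ m
│     ├─ a
│     │  └─ g
│     │     └─ b
│     │        └─ d *
│     ├─ c
│     │  ├─ d *
│     │  └─ k
│     │     └─ a
│     │        └─ d
│     │           └─ x
│     │              └─ z *
│     ├─ r
│     │  └─ j
│     │     └─ d
│     │        └─ j
│     │           └─ q *
│     ├─ s
│     │  └─ j *
│     └─ z *
├─ g
│  └─ h
│     └─ w
│        └─ j
│           └─ x
│              └─ j
│                 └─ b *
└─ u
   └─ p
      └─ t
         └─ o
            └─ h *
Counting every labelled node above: 33.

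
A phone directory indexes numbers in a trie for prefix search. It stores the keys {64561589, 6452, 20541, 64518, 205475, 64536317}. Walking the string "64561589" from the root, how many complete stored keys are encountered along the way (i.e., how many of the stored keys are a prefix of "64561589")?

Traverse "64561589" character by character; count nodes along the way that are marked as word ends.
Prefixes of the query that are stored words: "64561589"
Count: 1

1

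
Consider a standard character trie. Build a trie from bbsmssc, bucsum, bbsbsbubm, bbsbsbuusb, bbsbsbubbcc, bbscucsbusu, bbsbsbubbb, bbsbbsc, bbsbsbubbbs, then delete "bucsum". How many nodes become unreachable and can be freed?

After clearing the end-marker at "bucsum", prune upward until reaching a node still needed by another word.
The suffix "ucsum" (5 nodes) is used only by "bucsum"; the node for "b" still has the child "b", so pruning stops there.
Nodes removed: 5

5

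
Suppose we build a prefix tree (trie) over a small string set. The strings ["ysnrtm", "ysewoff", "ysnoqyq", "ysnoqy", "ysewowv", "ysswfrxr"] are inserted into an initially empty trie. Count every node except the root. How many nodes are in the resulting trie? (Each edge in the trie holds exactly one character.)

Insert word by word; a character creates a node only if that edge doesn't already exist:
  "ysnrtm" → 6 new (y, s, n, r, t, m)
  "ysewoff" → prefix "ys" already present; 5 new (e, w, o, f, f)
  "ysnoqyq" → prefix "ysn" already present; 4 new (o, q, y, q)
  "ysnoqy" → prefix "ysnoqy" already present; 0 new (none)
  "ysewowv" → prefix "ysewo" already present; 2 new (w, v)
  "ysswfrxr" → prefix "ys" already present; 6 new (s, w, f, r, x, r)
Total nodes = 6 + 5 + 4 + 0 + 2 + 6 = 23

23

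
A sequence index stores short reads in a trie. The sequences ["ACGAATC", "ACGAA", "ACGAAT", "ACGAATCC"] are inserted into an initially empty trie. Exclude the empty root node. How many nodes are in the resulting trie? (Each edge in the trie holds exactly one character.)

Trace insertions, counting only characters that open a new branch:
  "ACGAATC" → 7 new (A, C, G, A, A, T, C)
  "ACGAA" → prefix "ACGAA" already present; 0 new (none)
  "ACGAAT" → prefix "ACGAAT" already present; 0 new (none)
  "ACGAATCC" → prefix "ACGAATC" already present; 1 new (C)
Total nodes = 7 + 0 + 0 + 1 = 8

8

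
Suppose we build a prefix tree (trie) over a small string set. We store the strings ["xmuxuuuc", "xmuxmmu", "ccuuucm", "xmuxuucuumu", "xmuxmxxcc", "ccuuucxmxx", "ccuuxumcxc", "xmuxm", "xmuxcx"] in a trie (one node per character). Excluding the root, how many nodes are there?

39

Count nodes per top-level branch (shared prefixes stored once):
  'c'-branch (ccuuucm, ccuuucxmxx, ccuuxumcxc): 17 nodes
  'x'-branch (xmuxcx, xmuxm, xmuxmmu, xmuxmxxcc, xmuxuucuumu, xmuxuuuc): 22 nodes
Sum: 39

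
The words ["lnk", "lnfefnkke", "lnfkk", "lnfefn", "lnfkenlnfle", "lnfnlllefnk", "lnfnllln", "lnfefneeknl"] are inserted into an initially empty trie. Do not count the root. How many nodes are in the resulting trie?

For each word, the new-node count is its length minus the longest prefix already in the trie:
  "lnk" → 3 new (l, n, k)
  "lnfefnkke" → prefix "ln" already present; 7 new (f, e, f, n, k, k, e)
  "lnfkk" → prefix "lnf" already present; 2 new (k, k)
  "lnfefn" → prefix "lnfefn" already present; 0 new (none)
  "lnfkenlnfle" → prefix "lnfk" already present; 7 new (e, n, l, n, f, l, e)
  "lnfnlllefnk" → prefix "lnf" already present; 8 new (n, l, l, l, e, f, n, k)
  "lnfnllln" → prefix "lnfnlll" already present; 1 new (n)
  "lnfefneeknl" → prefix "lnfefn" already present; 5 new (e, e, k, n, l)
Total nodes = 3 + 7 + 2 + 0 + 7 + 8 + 1 + 5 = 33

33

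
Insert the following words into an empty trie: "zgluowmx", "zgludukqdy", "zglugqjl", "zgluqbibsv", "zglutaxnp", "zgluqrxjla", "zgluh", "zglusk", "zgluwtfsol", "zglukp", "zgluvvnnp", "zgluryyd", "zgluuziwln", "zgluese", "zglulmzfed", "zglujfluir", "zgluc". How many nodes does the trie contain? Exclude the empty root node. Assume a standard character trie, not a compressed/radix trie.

For each word, the new-node count is its length minus the longest prefix already in the trie:
  "zgluowmx" → 8 new (z, g, l, u, o, w, m, x)
  "zgludukqdy" → prefix "zglu" already present; 6 new (d, u, k, q, d, y)
  "zglugqjl" → prefix "zglu" already present; 4 new (g, q, j, l)
  "zgluqbibsv" → prefix "zglu" already present; 6 new (q, b, i, b, s, v)
  "zglutaxnp" → prefix "zglu" already present; 5 new (t, a, x, n, p)
  "zgluqrxjla" → prefix "zgluq" already present; 5 new (r, x, j, l, a)
  "zgluh" → prefix "zglu" already present; 1 new (h)
  "zglusk" → prefix "zglu" already present; 2 new (s, k)
  "zgluwtfsol" → prefix "zglu" already present; 6 new (w, t, f, s, o, l)
  "zglukp" → prefix "zglu" already present; 2 new (k, p)
  "zgluvvnnp" → prefix "zglu" already present; 5 new (v, v, n, n, p)
  "zgluryyd" → prefix "zglu" already present; 4 new (r, y, y, d)
  "zgluuziwln" → prefix "zglu" already present; 6 new (u, z, i, w, l, n)
  "zgluese" → prefix "zglu" already present; 3 new (e, s, e)
  "zglulmzfed" → prefix "zglu" already present; 6 new (l, m, z, f, e, d)
  "zglujfluir" → prefix "zglu" already present; 6 new (j, f, l, u, i, r)
  "zgluc" → prefix "zglu" already present; 1 new (c)
Total nodes = 8 + 6 + 4 + 6 + 5 + 5 + 1 + 2 + 6 + 2 + 5 + 4 + 6 + 3 + 6 + 6 + 1 = 76

76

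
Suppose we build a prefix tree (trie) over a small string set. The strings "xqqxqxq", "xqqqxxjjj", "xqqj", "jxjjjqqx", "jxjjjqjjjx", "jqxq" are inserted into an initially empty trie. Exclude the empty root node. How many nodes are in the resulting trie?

Insert word by word; a character creates a node only if that edge doesn't already exist:
  "xqqxqxq" → 7 new (x, q, q, x, q, x, q)
  "xqqqxxjjj" → prefix "xqq" already present; 6 new (q, x, x, j, j, j)
  "xqqj" → prefix "xqq" already present; 1 new (j)
  "jxjjjqqx" → 8 new (j, x, j, j, j, q, q, x)
  "jxjjjqjjjx" → prefix "jxjjjq" already present; 4 new (j, j, j, x)
  "jqxq" → prefix "j" already present; 3 new (q, x, q)
Total nodes = 7 + 6 + 1 + 8 + 4 + 3 = 29

29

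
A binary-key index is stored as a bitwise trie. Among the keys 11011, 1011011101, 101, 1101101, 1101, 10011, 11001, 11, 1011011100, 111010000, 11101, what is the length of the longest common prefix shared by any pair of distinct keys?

9

The deepest shared node is where two words last agree before diverging.
e.g. "1011011100" and "1011011101" share the prefix "101101110" of length 9; no pair shares a longer one.
Longest shared-prefix length: 9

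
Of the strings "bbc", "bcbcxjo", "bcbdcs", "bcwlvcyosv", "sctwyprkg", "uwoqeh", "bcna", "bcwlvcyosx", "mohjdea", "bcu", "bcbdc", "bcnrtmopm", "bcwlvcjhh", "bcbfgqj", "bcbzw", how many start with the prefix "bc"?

11

Walk to "bc"; the words in its subtree are exactly those with that prefix.
Matches: "bcbcxjo", "bcbdc", "bcbdcs", "bcbfgqj", "bcbzw", "bcna", "bcnrtmopm", "bcu", "bcwlvcjhh", "bcwlvcyosv", "bcwlvcyosx"
Count: 11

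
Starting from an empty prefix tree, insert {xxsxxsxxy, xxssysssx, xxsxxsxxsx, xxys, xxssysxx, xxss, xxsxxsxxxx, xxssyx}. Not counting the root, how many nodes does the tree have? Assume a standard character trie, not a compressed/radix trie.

Trie structure (* marks end of a word):
(root)
└─ x
   └─ x
      ├─ s
      │  ├─ s *
      │  │  └─ y
      │  │     ├─ s
      │  │     │  ├─ s
      │  │     │  │  └─ s
      │  │     │  │     └─ x *
      │  │     │  └─ x
      │  │     │     └─ x *
      │  │     └─ x *
      │  └─ x
      │     └─ x
      │        └─ s
      │           └─ x
      │              └─ x
      │                 ├─ s
      │                 │  └─ x *
      │                 ├─ x
      │                 │  └─ x *
      │                 └─ y *
      └─ y
         └─ s *
Counting every labelled node above: 24.

24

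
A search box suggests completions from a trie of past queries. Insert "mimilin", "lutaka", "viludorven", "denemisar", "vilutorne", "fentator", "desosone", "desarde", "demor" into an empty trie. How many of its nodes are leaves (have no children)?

9

Leaves are exactly the stored words that no other stored word extends.
Those words: "demor", "denemisar", "desarde", "desosone", "fentator", "lutaka", "mimilin", "viludorven", "vilutorne"
Leaf count: 9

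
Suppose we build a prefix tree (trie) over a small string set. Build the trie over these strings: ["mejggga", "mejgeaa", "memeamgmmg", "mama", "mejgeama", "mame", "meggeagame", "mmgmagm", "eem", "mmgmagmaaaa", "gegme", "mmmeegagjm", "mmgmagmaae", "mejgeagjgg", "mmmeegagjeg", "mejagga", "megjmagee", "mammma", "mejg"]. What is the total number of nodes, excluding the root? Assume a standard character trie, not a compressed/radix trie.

For each word, the new-node count is its length minus the longest prefix already in the trie:
  "mejggga" → 7 new (m, e, j, g, g, g, a)
  "mejgeaa" → prefix "mejg" already present; 3 new (e, a, a)
  "memeamgmmg" → prefix "me" already present; 8 new (m, e, a, m, g, m, m, g)
  "mama" → prefix "m" already present; 3 new (a, m, a)
  "mejgeama" → prefix "mejgea" already present; 2 new (m, a)
  "mame" → prefix "mam" already present; 1 new (e)
  "meggeagame" → prefix "me" already present; 8 new (g, g, e, a, g, a, m, e)
  "mmgmagm" → prefix "m" already present; 6 new (m, g, m, a, g, m)
  "eem" → 3 new (e, e, m)
  "mmgmagmaaaa" → prefix "mmgmagm" already present; 4 new (a, a, a, a)
  "gegme" → 5 new (g, e, g, m, e)
  "mmmeegagjm" → prefix "mm" already present; 8 new (m, e, e, g, a, g, j, m)
  "mmgmagmaae" → prefix "mmgmagmaa" already present; 1 new (e)
  "mejgeagjgg" → prefix "mejgea" already present; 4 new (g, j, g, g)
  "mmmeegagjeg" → prefix "mmmeegagj" already present; 2 new (e, g)
  "mejagga" → prefix "mej" already present; 4 new (a, g, g, a)
  "megjmagee" → prefix "meg" already present; 6 new (j, m, a, g, e, e)
  "mammma" → prefix "mam" already present; 3 new (m, m, a)
  "mejg" → prefix "mejg" already present; 0 new (none)
Total nodes = 7 + 3 + 8 + 3 + 2 + 1 + 8 + 6 + 3 + 4 + 5 + 8 + 1 + 4 + 2 + 4 + 6 + 3 + 0 = 78

78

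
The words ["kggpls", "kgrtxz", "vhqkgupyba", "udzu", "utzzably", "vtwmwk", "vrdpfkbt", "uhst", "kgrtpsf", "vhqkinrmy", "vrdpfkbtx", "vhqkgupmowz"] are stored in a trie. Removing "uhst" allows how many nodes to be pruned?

3

A node on "uhst"'s path can go only if nothing else ends at it or branches off below it.
The suffix "hst" (3 nodes) is used only by "uhst"; the node for "u" still has the child "d", so pruning stops there.
Nodes removed: 3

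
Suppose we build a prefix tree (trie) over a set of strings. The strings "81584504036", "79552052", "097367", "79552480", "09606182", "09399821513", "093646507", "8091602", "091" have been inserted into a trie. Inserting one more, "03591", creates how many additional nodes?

4

"0" is already a path in the trie; the remaining "3591" must be added.
So 5 − 1 = 4 new nodes.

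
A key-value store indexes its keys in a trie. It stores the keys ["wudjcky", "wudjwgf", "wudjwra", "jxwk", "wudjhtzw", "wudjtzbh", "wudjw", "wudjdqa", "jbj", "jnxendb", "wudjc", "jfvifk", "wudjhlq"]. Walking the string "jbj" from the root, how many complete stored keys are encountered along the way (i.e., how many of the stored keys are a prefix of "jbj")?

1

Traverse "jbj" character by character; count nodes along the way that are marked as word ends.
Prefixes of the query that are stored words: "jbj"
Count: 1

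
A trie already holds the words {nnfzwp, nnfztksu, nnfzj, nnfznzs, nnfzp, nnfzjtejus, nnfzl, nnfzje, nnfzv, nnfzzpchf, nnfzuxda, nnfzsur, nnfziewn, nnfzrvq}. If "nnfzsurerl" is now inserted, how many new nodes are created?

Walking "nnfzsurerl" from the root, the first 7 characters ("nnfzsur") follow existing edges; "e" is the first miss.
So 10 − 7 = 3 new nodes.

3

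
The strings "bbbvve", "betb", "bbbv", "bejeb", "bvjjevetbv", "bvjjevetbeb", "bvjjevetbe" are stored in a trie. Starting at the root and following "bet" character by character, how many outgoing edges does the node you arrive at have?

Walk "bet" from the root, arriving at one node.
Characters that immediately follow "bet" among the stored strings: {b}.
That node has 1 child edge.

1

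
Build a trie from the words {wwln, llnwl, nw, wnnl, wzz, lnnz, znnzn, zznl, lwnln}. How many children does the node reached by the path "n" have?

1

The children of the "n" node are the distinct next characters among strings starting with "n".
Distinct next characters after "n": w.
That node has 1 child edge.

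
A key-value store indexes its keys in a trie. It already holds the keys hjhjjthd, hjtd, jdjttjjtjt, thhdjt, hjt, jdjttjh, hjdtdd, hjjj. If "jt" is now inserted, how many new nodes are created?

1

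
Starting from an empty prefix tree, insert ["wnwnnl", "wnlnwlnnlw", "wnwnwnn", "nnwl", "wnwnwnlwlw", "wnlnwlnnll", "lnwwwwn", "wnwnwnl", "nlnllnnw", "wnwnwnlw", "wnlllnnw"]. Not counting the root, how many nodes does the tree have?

45

Trace insertions, counting only characters that open a new branch:
  "wnwnnl" → 6 new (w, n, w, n, n, l)
  "wnlnwlnnlw" → prefix "wn" already present; 8 new (l, n, w, l, n, n, l, w)
  "wnwnwnn" → prefix "wnwn" already present; 3 new (w, n, n)
  "nnwl" → 4 new (n, n, w, l)
  "wnwnwnlwlw" → prefix "wnwnwn" already present; 4 new (l, w, l, w)
  "wnlnwlnnll" → prefix "wnlnwlnnl" already present; 1 new (l)
  "lnwwwwn" → 7 new (l, n, w, w, w, w, n)
  "wnwnwnl" → prefix "wnwnwnl" already present; 0 new (none)
  "nlnllnnw" → prefix "n" already present; 7 new (l, n, l, l, n, n, w)
  "wnwnwnlw" → prefix "wnwnwnlw" already present; 0 new (none)
  "wnlllnnw" → prefix "wnl" already present; 5 new (l, l, n, n, w)
Total nodes = 6 + 8 + 3 + 4 + 4 + 1 + 7 + 0 + 7 + 0 + 5 = 45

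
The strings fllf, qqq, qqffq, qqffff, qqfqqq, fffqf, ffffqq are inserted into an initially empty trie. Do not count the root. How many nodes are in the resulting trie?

22

Trie structure (* marks end of a word):
(root)
├─ f
│  ├─ f
│  │  └─ f
│  │     ├─ f
│  │     │  └─ q
│  │     │     └─ q *
│  │     └─ q
│  │        └─ f *
│  └─ l
│     └─ l
│        └─ f *
└─ q
   └─ q
      ├─ f
      │  ├─ f
      │  │  ├─ f
      │  │  │  └─ f *
      │  │  └─ q *
      │  └─ q
      │     └─ q
      │        └─ q *
      └─ q *
Counting every labelled node above: 22.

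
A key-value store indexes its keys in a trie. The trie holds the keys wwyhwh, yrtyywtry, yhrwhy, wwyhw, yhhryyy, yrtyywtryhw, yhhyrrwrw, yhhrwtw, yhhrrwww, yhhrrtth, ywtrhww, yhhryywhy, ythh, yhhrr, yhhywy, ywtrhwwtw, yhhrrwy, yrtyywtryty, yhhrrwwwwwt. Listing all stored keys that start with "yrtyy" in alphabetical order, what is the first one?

Words with prefix "yrtyy", in lexicographic order: "yrtyywtry", "yrtyywtryhw", "yrtyywtryty"
Position 1: yrtyywtry

yrtyywtry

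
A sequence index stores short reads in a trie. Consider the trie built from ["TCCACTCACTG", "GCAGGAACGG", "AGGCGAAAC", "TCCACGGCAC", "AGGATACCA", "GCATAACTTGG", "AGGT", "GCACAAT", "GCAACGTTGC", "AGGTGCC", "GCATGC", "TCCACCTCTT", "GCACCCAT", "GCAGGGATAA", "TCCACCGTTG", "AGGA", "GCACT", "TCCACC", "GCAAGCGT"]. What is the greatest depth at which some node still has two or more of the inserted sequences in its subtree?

The deepest shared node is where two words last agree before diverging.
"TCCACC" and "TCCACCGTTG" agree on "TCCACC" (6 characters) before diverging; nothing deeper is shared.
Longest shared-prefix length: 6

6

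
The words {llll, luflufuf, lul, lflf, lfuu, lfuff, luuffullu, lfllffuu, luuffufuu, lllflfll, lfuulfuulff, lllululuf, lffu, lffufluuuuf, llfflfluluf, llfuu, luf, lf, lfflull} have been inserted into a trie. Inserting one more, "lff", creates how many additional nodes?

"lff" is already a full path in the trie; only an end-marker is added.
No new nodes are needed: 0.

0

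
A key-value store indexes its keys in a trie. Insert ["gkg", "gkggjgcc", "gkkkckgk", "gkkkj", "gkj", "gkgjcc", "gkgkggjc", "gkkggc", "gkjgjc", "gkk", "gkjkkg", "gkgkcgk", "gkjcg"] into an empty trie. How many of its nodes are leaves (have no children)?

A leaf is a node with no children — equivalently, the end of a word that is not a proper prefix of any other stored word.
Those words: "gkggjgcc", "gkgjcc", "gkgkcgk", "gkgkggjc", "gkjcg", "gkjgjc", "gkjkkg", "gkkggc", "gkkkckgk", "gkkkj"
Leaf count: 10

10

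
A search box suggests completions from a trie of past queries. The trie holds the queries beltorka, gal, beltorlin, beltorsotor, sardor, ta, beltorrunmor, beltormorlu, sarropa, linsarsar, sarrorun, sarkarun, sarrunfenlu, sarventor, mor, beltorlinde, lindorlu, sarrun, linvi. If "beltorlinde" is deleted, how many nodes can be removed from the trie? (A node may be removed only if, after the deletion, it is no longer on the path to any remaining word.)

2

Walk "beltorlinde" from the leaf back toward the root, removing each node that no remaining word uses.
The suffix "de" (2 nodes) is used only by "beltorlinde"; "beltorlin" is itself a stored word, so pruning stops there.
Nodes removed: 2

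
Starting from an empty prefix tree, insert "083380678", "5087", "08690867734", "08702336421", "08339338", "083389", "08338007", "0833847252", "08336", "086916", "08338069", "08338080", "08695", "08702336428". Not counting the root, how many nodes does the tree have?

51

Count nodes per top-level branch (shared prefixes stored once):
  '0'-branch (08336, 08338007, 083380678, 08338069, 08338080, 0833847252, 083389, 08339338, 08690867734, 086916, 08695, 08702336421, 08702336428): 47 nodes
  '5'-branch (5087): 4 nodes
Sum: 51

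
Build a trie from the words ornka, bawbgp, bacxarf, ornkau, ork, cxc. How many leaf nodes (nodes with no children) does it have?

5

Leaves are exactly the stored words that no other stored word extends.
Those words: "bacxarf", "bawbgp", "cxc", "ork", "ornkau"
Leaf count: 5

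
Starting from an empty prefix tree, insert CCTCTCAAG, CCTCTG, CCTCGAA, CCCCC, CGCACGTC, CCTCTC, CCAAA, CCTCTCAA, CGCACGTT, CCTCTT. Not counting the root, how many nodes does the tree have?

28

Count nodes per top-level branch (shared prefixes stored once):
  'C'-branch (CCAAA, CCCCC, CCTCGAA, CCTCTC, CCTCTCAA, CCTCTCAAG, CCTCTG, CCTCTT, CGCACGTC, CGCACGTT): 28 nodes
Sum: 28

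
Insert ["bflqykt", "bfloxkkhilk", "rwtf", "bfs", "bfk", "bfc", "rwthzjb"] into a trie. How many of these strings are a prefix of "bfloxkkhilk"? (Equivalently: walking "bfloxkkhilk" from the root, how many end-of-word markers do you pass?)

Traverse "bfloxkkhilk" character by character; count nodes along the way that are marked as word ends.
Prefixes of the query that are stored words: "bfloxkkhilk"
Count: 1

1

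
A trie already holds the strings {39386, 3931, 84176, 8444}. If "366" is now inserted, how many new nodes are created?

2

"3" is already a path in the trie; the remaining "66" must be added.
So 3 − 1 = 2 new nodes.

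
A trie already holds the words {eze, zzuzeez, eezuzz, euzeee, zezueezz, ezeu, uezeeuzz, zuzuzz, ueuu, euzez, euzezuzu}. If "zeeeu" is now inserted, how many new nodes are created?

"ze" is already a path in the trie; the remaining "eeu" must be added.
Each of the 3 remaining characters creates one node.

3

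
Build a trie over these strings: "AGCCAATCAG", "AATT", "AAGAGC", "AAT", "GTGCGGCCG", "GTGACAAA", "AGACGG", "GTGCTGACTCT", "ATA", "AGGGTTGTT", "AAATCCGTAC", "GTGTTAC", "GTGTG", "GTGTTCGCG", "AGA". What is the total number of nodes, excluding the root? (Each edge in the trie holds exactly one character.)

Trace insertions, counting only characters that open a new branch:
  "AGCCAATCAG" → 10 new (A, G, C, C, A, A, T, C, A, G)
  "AATT" → prefix "A" already present; 3 new (A, T, T)
  "AAGAGC" → prefix "AA" already present; 4 new (G, A, G, C)
  "AAT" → prefix "AAT" already present; 0 new (none)
  "GTGCGGCCG" → 9 new (G, T, G, C, G, G, C, C, G)
  "GTGACAAA" → prefix "GTG" already present; 5 new (A, C, A, A, A)
  "AGACGG" → prefix "AG" already present; 4 new (A, C, G, G)
  "GTGCTGACTCT" → prefix "GTGC" already present; 7 new (T, G, A, C, T, C, T)
  "ATA" → prefix "A" already present; 2 new (T, A)
  "AGGGTTGTT" → prefix "AG" already present; 7 new (G, G, T, T, G, T, T)
  "AAATCCGTAC" → prefix "AA" already present; 8 new (A, T, C, C, G, T, A, C)
  "GTGTTAC" → prefix "GTG" already present; 4 new (T, T, A, C)
  "GTGTG" → prefix "GTGT" already present; 1 new (G)
  "GTGTTCGCG" → prefix "GTGTT" already present; 4 new (C, G, C, G)
  "AGA" → prefix "AGA" already present; 0 new (none)
Total nodes = 10 + 3 + 4 + 0 + 9 + 5 + 4 + 7 + 2 + 7 + 8 + 4 + 1 + 4 + 0 = 68

68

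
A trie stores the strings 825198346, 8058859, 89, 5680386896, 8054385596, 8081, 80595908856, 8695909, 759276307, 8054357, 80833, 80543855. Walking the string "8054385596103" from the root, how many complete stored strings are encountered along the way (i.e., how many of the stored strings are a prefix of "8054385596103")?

Walk "8054385596103" from the root; an end-of-word marker is hit whenever a stored word is a prefix of "8054385596103".
Prefixes of the query that are stored words: "80543855", "8054385596"
Count: 2

2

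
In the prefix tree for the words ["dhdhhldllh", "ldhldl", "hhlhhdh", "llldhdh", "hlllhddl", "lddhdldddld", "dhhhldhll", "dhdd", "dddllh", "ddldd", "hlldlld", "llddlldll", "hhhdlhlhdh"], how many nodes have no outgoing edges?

13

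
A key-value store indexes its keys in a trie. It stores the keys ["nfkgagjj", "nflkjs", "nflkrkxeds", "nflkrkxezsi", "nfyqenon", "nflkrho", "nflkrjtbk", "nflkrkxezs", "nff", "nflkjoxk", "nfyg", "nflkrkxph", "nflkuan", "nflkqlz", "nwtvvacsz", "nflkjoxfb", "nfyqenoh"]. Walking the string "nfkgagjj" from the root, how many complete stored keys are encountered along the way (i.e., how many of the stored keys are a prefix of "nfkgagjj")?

Traverse "nfkgagjj" character by character; count nodes along the way that are marked as word ends.
Prefixes of the query that are stored words: "nfkgagjj"
Count: 1

1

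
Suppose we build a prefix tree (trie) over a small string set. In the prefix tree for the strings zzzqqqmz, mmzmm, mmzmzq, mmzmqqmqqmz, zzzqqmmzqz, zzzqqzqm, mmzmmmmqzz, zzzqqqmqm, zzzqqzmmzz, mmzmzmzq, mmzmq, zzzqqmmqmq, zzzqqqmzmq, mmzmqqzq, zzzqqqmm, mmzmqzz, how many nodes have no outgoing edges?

13

A leaf is a node with no children — equivalently, the end of a word that is not a proper prefix of any other stored word.
Those words: "mmzmmmmqzz", "mmzmqqmqqmz", "mmzmqqzq", "mmzmqzz", "mmzmzmzq", "mmzmzq", "zzzqqmmqmq", "zzzqqmmzqz", "zzzqqqmm", "zzzqqqmqm", "zzzqqqmzmq", "zzzqqzmmzz", "zzzqqzqm"
Leaf count: 13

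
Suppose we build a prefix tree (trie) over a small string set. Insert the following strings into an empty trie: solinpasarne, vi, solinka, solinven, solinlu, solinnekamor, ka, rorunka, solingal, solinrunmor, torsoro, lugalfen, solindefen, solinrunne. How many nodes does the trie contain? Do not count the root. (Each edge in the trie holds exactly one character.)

Count nodes per top-level branch (shared prefixes stored once):
  'k'-branch (ka): 2 nodes
  'l'-branch (lugalfen): 8 nodes
  'r'-branch (rorunka): 7 nodes
  's'-branch (solindefen, solingal, solinka, solinlu, solinnekamor, solinpasarne, solinrunmor, solinrunne, solinven): 42 nodes
  't'-branch (torsoro): 7 nodes
  'v'-branch (vi): 2 nodes
Sum: 68

68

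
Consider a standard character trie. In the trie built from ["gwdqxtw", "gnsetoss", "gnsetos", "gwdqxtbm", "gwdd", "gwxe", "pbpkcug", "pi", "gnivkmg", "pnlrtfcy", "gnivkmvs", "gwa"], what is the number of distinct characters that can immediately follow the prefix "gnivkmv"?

1

The children of the "gnivkmv" node are the distinct next characters among strings starting with "gnivkmv".
Distinct next characters after "gnivkmv": s.
That node has 1 child edge.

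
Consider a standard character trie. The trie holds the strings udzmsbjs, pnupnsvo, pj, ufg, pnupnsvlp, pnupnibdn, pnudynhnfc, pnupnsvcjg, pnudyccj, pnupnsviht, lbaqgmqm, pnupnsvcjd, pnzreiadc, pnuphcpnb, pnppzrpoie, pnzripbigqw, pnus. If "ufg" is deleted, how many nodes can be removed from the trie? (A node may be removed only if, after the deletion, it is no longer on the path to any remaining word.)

Walk "ufg" from the leaf back toward the root, removing each node that no remaining word uses.
The suffix "fg" (2 nodes) is used only by "ufg"; the node for "u" still has the child "d", so pruning stops there.
Nodes removed: 2

2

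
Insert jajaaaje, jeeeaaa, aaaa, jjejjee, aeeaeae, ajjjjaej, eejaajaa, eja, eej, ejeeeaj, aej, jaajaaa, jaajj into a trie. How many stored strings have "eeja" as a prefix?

1

Walk to "eeja"; the words in its subtree are exactly those with that prefix.
Matches: "eejaajaa"
Count: 1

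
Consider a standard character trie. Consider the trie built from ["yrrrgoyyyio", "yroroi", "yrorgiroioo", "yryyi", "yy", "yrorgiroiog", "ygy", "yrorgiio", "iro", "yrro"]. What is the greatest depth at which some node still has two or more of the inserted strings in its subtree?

Look for the deepest trie node that still has at least two words in its subtree.
e.g. "yrorgiroiog" and "yrorgiroioo" share the prefix "yrorgiroio" of length 10; no pair shares a longer one.
Longest shared-prefix length: 10

10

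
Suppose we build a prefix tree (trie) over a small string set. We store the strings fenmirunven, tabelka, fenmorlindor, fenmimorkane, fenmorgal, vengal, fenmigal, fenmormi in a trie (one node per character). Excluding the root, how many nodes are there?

47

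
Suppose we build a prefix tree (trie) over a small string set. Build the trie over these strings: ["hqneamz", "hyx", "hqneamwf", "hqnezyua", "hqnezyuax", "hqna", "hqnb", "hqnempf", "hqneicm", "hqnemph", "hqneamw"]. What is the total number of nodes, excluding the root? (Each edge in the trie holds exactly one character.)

25

Trace insertions, counting only characters that open a new branch:
  "hqneamz" → 7 new (h, q, n, e, a, m, z)
  "hyx" → prefix "h" already present; 2 new (y, x)
  "hqneamwf" → prefix "hqneam" already present; 2 new (w, f)
  "hqnezyua" → prefix "hqne" already present; 4 new (z, y, u, a)
  "hqnezyuax" → prefix "hqnezyua" already present; 1 new (x)
  "hqna" → prefix "hqn" already present; 1 new (a)
  "hqnb" → prefix "hqn" already present; 1 new (b)
  "hqnempf" → prefix "hqne" already present; 3 new (m, p, f)
  "hqneicm" → prefix "hqne" already present; 3 new (i, c, m)
  "hqnemph" → prefix "hqnemp" already present; 1 new (h)
  "hqneamw" → prefix "hqneamw" already present; 0 new (none)
Total nodes = 7 + 2 + 2 + 4 + 1 + 1 + 1 + 3 + 3 + 1 + 0 = 25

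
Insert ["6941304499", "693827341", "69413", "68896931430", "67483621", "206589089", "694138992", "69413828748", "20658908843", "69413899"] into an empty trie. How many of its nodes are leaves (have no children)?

A leaf is a node with no children — equivalently, the end of a word that is not a proper prefix of any other stored word.
Those words: "20658908843", "206589089", "67483621", "68896931430", "693827341", "6941304499", "69413828748", "694138992"
Leaf count: 8

8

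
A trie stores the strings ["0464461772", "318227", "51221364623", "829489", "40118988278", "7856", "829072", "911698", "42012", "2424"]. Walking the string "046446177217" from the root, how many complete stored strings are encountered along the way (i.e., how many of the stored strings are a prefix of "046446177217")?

Traverse "046446177217" character by character; count nodes along the way that are marked as word ends.
Prefixes of the query that are stored words: "0464461772"
Count: 1

1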